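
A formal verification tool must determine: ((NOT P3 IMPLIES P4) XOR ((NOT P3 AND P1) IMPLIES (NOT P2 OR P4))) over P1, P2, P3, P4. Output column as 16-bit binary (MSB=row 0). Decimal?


Formula: ((NOT P3 IMPLIES P4) XOR ((NOT P3 AND P1) IMPLIES (NOT P2 OR P4))) over P1, P2, P3, P4 (16 rows)
Evaluate each row (bits = P1,P2,P3,P4, MSB first):
  row 0 [0000]: ((NOT 0 IMPLIES 0) XOR ((NOT 0 AND 0) IMPLIES (NOT 0 OR 0))) -> 1
  row 1 [0001]: ((NOT 0 IMPLIES 1) XOR ((NOT 0 AND 0) IMPLIES (NOT 0 OR 1))) -> 0
  row 2 [0010]: ((NOT 1 IMPLIES 0) XOR ((NOT 1 AND 0) IMPLIES (NOT 0 OR 0))) -> 0
  row 3 [0011]: ((NOT 1 IMPLIES 1) XOR ((NOT 1 AND 0) IMPLIES (NOT 0 OR 1))) -> 0
  row 4 [0100]: ((NOT 0 IMPLIES 0) XOR ((NOT 0 AND 0) IMPLIES (NOT 1 OR 0))) -> 1
  row 5 [0101]: ((NOT 0 IMPLIES 1) XOR ((NOT 0 AND 0) IMPLIES (NOT 1 OR 1))) -> 0
  row 6 [0110]: ((NOT 1 IMPLIES 0) XOR ((NOT 1 AND 0) IMPLIES (NOT 1 OR 0))) -> 0
  row 7 [0111]: ((NOT 1 IMPLIES 1) XOR ((NOT 1 AND 0) IMPLIES (NOT 1 OR 1))) -> 0
  row 8 [1000]: ((NOT 0 IMPLIES 0) XOR ((NOT 0 AND 1) IMPLIES (NOT 0 OR 0))) -> 1
  row 9 [1001]: ((NOT 0 IMPLIES 1) XOR ((NOT 0 AND 1) IMPLIES (NOT 0 OR 1))) -> 0
  row 10 [1010]: ((NOT 1 IMPLIES 0) XOR ((NOT 1 AND 1) IMPLIES (NOT 0 OR 0))) -> 0
  row 11 [1011]: ((NOT 1 IMPLIES 1) XOR ((NOT 1 AND 1) IMPLIES (NOT 0 OR 1))) -> 0
  row 12 [1100]: ((NOT 0 IMPLIES 0) XOR ((NOT 0 AND 1) IMPLIES (NOT 1 OR 0))) -> 0
  row 13 [1101]: ((NOT 0 IMPLIES 1) XOR ((NOT 0 AND 1) IMPLIES (NOT 1 OR 1))) -> 0
  row 14 [1110]: ((NOT 1 IMPLIES 0) XOR ((NOT 1 AND 1) IMPLIES (NOT 1 OR 0))) -> 0
  row 15 [1111]: ((NOT 1 IMPLIES 1) XOR ((NOT 1 AND 1) IMPLIES (NOT 1 OR 1))) -> 0
Full result column, 4 rows per line (P1,P2 fixed per line; P3,P4 runs 00..11 left to right):
  rows 0-3 [P1,P2=00]: 1000  = hex 8
  rows 4-7 [P1,P2=01]: 1000  = hex 8
  rows 8-11 [P1,P2=10]: 1000  = hex 8
  rows 12-15 [P1,P2=11]: 0000  = hex 0
Output column (row 0 .. row 15) = 1000100010000000
Output column grouped in 4s = 1000 1000 1000 0000 = 0x8880
Convert to decimal digit by digit (value = value*16 + digit):
  8 -> 8
  8*16 + 8 = 136
  136*16 + 8 = 2184
  2184*16 + 0 = 34944
Decimal = 34944

34944


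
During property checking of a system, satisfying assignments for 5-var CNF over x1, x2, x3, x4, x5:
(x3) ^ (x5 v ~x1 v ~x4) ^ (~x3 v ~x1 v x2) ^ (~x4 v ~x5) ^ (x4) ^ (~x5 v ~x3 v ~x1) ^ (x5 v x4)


CNF with 7 clauses over 5 vars (32 assignments).
An assignment satisfies CNF iff every clause has >=1 true literal.
Check each row (bits = x1,x2,x3,x4,x5; clause T/F shown):
  row 0 [00000]: clauses=FTTTFTF -> 0
  row 1 [00001]: clauses=FTTTFTT -> 0
  row 2 [00010]: clauses=FTTTTTT -> 0
  row 3 [00011]: clauses=FTTFTTT -> 0
  row 4 [00100]: clauses=TTTTFTF -> 0
  row 5 [00101]: clauses=TTTTFTT -> 0
  row 6 [00110]: clauses=TTTTTTT -> 1
  row 7 [00111]: clauses=TTTFTTT -> 0
  row 8 [01000]: clauses=FTTTFTF -> 0
  row 9 [01001]: clauses=FTTTFTT -> 0
  row 10 [01010]: clauses=FTTTTTT -> 0
  row 11 [01011]: clauses=FTTFTTT -> 0
  row 12 [01100]: clauses=TTTTFTF -> 0
  row 13 [01101]: clauses=TTTTFTT -> 0
  row 14 [01110]: clauses=TTTTTTT -> 1
  row 15 [01111]: clauses=TTTFTTT -> 0
  row 16 [10000]: clauses=FTTTFTF -> 0
  row 17 [10001]: clauses=FTTTFTT -> 0
  row 18 [10010]: clauses=FFTTTTT -> 0
  row 19 [10011]: clauses=FTTFTTT -> 0
  row 20 [10100]: clauses=TTFTFTF -> 0
  row 21 [10101]: clauses=TTFTFFT -> 0
  row 22 [10110]: clauses=TFFTTTT -> 0
  row 23 [10111]: clauses=TTFFTFT -> 0
  row 24 [11000]: clauses=FTTTFTF -> 0
  row 25 [11001]: clauses=FTTTFTT -> 0
  row 26 [11010]: clauses=FFTTTTT -> 0
  row 27 [11011]: clauses=FTTFTTT -> 0
  row 28 [11100]: clauses=TTTTFTF -> 0
  row 29 [11101]: clauses=TTTTFFT -> 0
  row 30 [11110]: clauses=TFTTTTT -> 0
  row 31 [11111]: clauses=TTTFTFT -> 0
Full result column, 8 rows per line (x1,x2 fixed per line; x3,x4,x5 runs 000..111 left to right):
  rows 0-7 [x1,x2=00]: 00000010  (ones: 1)
  rows 8-15 [x1,x2=01]: 00000010  (ones: 1)
  rows 16-23 [x1,x2=10]: 00000000  (ones: 0)
  rows 24-31 [x1,x2=11]: 00000000  (ones: 0)
Satisfying assignments = 1+1+0+0 = 2

2


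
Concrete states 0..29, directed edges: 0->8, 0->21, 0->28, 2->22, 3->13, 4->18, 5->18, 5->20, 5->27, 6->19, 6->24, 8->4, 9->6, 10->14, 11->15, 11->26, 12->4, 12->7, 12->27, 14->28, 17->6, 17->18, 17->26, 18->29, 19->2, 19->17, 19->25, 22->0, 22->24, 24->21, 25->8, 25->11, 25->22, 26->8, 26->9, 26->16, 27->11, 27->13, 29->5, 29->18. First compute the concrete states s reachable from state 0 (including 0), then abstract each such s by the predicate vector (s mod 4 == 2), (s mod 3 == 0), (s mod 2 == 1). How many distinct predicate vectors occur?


BFS from 0:
Concrete reachable: {0, 2, 4, 5, 6, 8, 9, 11, 13, 15, 16, 17, 18, 19, 20, 21, 22, 24, 25, 26, 27, 28, 29}
Abstract via predicates (s mod 4 == 2), (s mod 3 == 0), (s mod 2 == 1):
  (0,0,0) <- {4, 8, 16, 20, 28}
  (0,0,1) <- {5, 11, 13, 17, 19, 25, 29}
  (0,1,0) <- {0, 24}
  (0,1,1) <- {9, 15, 21, 27}
  (1,0,0) <- {2, 22, 26}
  (1,1,0) <- {6, 18}
Distinct abstract states = 6

6


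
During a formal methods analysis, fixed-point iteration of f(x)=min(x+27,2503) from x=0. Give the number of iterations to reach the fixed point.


Step 1: x=0, cap=2503, increment=27
Step 2: x grows by 27 each step until capped at 2503; fixed point is x=2503
Step 3: iterations = ceil(2503/27) = 93

93


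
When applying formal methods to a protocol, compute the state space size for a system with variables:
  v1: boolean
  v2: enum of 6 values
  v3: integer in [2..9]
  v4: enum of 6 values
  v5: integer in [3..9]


State space = product of domain sizes of all variables.
Domain sizes:
  v1 (boolean): 2
  v2 (enum of 6 values): 6
  v3 (integer in [2..9]): 8
  v4 (enum of 6 values): 6
  v5 (integer in [3..9]): 7
Product = 2 * 6 * 8 * 6 * 7 = 4032

4032


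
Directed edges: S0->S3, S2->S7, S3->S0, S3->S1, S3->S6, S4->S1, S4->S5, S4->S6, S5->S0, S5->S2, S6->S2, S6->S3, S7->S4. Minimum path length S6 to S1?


BFS layer-by-layer from S6:
  dist 0: {S6}
  dist 1: {S2, S3}
  dist 2: {S0, S1, S7}
  -> S1 reached at distance 2
Shortest path length = 2

2


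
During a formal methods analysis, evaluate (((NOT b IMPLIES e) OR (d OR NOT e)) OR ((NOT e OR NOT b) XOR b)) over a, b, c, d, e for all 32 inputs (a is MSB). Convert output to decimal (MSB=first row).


Formula: (((NOT b IMPLIES e) OR (d OR NOT e)) OR ((NOT e OR NOT b) XOR b)) over a, b, c, d, e (32 rows)
Evaluate each row (bits = a,b,c,d,e, MSB first):
  row 0 [00000]: (((NOT 0 IMPLIES 0) OR (0 OR NOT 0)) OR ((NOT 0 OR NOT 0) XOR 0)) -> 1
  row 1 [00001]: (((NOT 0 IMPLIES 1) OR (0 OR NOT 1)) OR ((NOT 1 OR NOT 0) XOR 0)) -> 1
  row 2 [00010]: (((NOT 0 IMPLIES 0) OR (1 OR NOT 0)) OR ((NOT 0 OR NOT 0) XOR 0)) -> 1
  row 3 [00011]: (((NOT 0 IMPLIES 1) OR (1 OR NOT 1)) OR ((NOT 1 OR NOT 0) XOR 0)) -> 1
  row 4 [00100]: (((NOT 0 IMPLIES 0) OR (0 OR NOT 0)) OR ((NOT 0 OR NOT 0) XOR 0)) -> 1
  row 5 [00101]: (((NOT 0 IMPLIES 1) OR (0 OR NOT 1)) OR ((NOT 1 OR NOT 0) XOR 0)) -> 1
  row 6 [00110]: (((NOT 0 IMPLIES 0) OR (1 OR NOT 0)) OR ((NOT 0 OR NOT 0) XOR 0)) -> 1
  row 7 [00111]: (((NOT 0 IMPLIES 1) OR (1 OR NOT 1)) OR ((NOT 1 OR NOT 0) XOR 0)) -> 1
  row 8 [01000]: (((NOT 1 IMPLIES 0) OR (0 OR NOT 0)) OR ((NOT 0 OR NOT 1) XOR 1)) -> 1
  row 9 [01001]: (((NOT 1 IMPLIES 1) OR (0 OR NOT 1)) OR ((NOT 1 OR NOT 1) XOR 1)) -> 1
  row 10 [01010]: (((NOT 1 IMPLIES 0) OR (1 OR NOT 0)) OR ((NOT 0 OR NOT 1) XOR 1)) -> 1
  row 11 [01011]: (((NOT 1 IMPLIES 1) OR (1 OR NOT 1)) OR ((NOT 1 OR NOT 1) XOR 1)) -> 1
  row 12 [01100]: (((NOT 1 IMPLIES 0) OR (0 OR NOT 0)) OR ((NOT 0 OR NOT 1) XOR 1)) -> 1
  row 13 [01101]: (((NOT 1 IMPLIES 1) OR (0 OR NOT 1)) OR ((NOT 1 OR NOT 1) XOR 1)) -> 1
  row 14 [01110]: (((NOT 1 IMPLIES 0) OR (1 OR NOT 0)) OR ((NOT 0 OR NOT 1) XOR 1)) -> 1
  row 15 [01111]: (((NOT 1 IMPLIES 1) OR (1 OR NOT 1)) OR ((NOT 1 OR NOT 1) XOR 1)) -> 1
  row 16 [10000]: (((NOT 0 IMPLIES 0) OR (0 OR NOT 0)) OR ((NOT 0 OR NOT 0) XOR 0)) -> 1
  row 17 [10001]: (((NOT 0 IMPLIES 1) OR (0 OR NOT 1)) OR ((NOT 1 OR NOT 0) XOR 0)) -> 1
  row 18 [10010]: (((NOT 0 IMPLIES 0) OR (1 OR NOT 0)) OR ((NOT 0 OR NOT 0) XOR 0)) -> 1
  row 19 [10011]: (((NOT 0 IMPLIES 1) OR (1 OR NOT 1)) OR ((NOT 1 OR NOT 0) XOR 0)) -> 1
  row 20 [10100]: (((NOT 0 IMPLIES 0) OR (0 OR NOT 0)) OR ((NOT 0 OR NOT 0) XOR 0)) -> 1
  row 21 [10101]: (((NOT 0 IMPLIES 1) OR (0 OR NOT 1)) OR ((NOT 1 OR NOT 0) XOR 0)) -> 1
  row 22 [10110]: (((NOT 0 IMPLIES 0) OR (1 OR NOT 0)) OR ((NOT 0 OR NOT 0) XOR 0)) -> 1
  row 23 [10111]: (((NOT 0 IMPLIES 1) OR (1 OR NOT 1)) OR ((NOT 1 OR NOT 0) XOR 0)) -> 1
  row 24 [11000]: (((NOT 1 IMPLIES 0) OR (0 OR NOT 0)) OR ((NOT 0 OR NOT 1) XOR 1)) -> 1
  row 25 [11001]: (((NOT 1 IMPLIES 1) OR (0 OR NOT 1)) OR ((NOT 1 OR NOT 1) XOR 1)) -> 1
  row 26 [11010]: (((NOT 1 IMPLIES 0) OR (1 OR NOT 0)) OR ((NOT 0 OR NOT 1) XOR 1)) -> 1
  row 27 [11011]: (((NOT 1 IMPLIES 1) OR (1 OR NOT 1)) OR ((NOT 1 OR NOT 1) XOR 1)) -> 1
  row 28 [11100]: (((NOT 1 IMPLIES 0) OR (0 OR NOT 0)) OR ((NOT 0 OR NOT 1) XOR 1)) -> 1
  row 29 [11101]: (((NOT 1 IMPLIES 1) OR (0 OR NOT 1)) OR ((NOT 1 OR NOT 1) XOR 1)) -> 1
  row 30 [11110]: (((NOT 1 IMPLIES 0) OR (1 OR NOT 0)) OR ((NOT 0 OR NOT 1) XOR 1)) -> 1
  row 31 [11111]: (((NOT 1 IMPLIES 1) OR (1 OR NOT 1)) OR ((NOT 1 OR NOT 1) XOR 1)) -> 1
Full result column, 4 rows per line (a,b,c fixed per line; d,e runs 00..11 left to right):
  rows 0-3 [a,b,c=000]: 1111  = hex F
  rows 4-7 [a,b,c=001]: 1111  = hex F
  rows 8-11 [a,b,c=010]: 1111  = hex F
  rows 12-15 [a,b,c=011]: 1111  = hex F
  rows 16-19 [a,b,c=100]: 1111  = hex F
  rows 20-23 [a,b,c=101]: 1111  = hex F
  rows 24-27 [a,b,c=110]: 1111  = hex F
  rows 28-31 [a,b,c=111]: 1111  = hex F
Output column (row 0 .. row 31) = 11111111111111111111111111111111
Output column grouped in 4s = 1111 1111 1111 1111 1111 1111 1111 1111 = 0xFFFFFFFF
Convert to decimal digit by digit (value = value*16 + digit):
  F -> 15
  15*16 + 15 (F) = 255
  255*16 + 15 (F) = 4095
  4095*16 + 15 (F) = 65535
  65535*16 + 15 (F) = 1048575
  1048575*16 + 15 (F) = 16777215
  16777215*16 + 15 (F) = 268435455
  268435455*16 + 15 (F) = 4294967295
Decimal = 4294967295

4294967295


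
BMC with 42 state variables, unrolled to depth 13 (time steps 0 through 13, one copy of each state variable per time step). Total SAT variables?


BMC unrolls to depth k, creating one copy of each state var for steps 0..k.
Step count = 13 + 1 = 14 (steps 0 through 13)
Vars per step = 42
Total = 42 * 14 = 588

588


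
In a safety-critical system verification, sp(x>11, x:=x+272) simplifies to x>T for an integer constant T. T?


Formula: sp(P, x:=E) = exists old_x. (x = E[old_x/x]) AND P[old_x/x] (old_x is the value of x before the assignment; eliminate old_x by solving x = E[old_x/x] for old_x)
Step 1: Precondition P: x>11, i.e. old_x > 11
Step 2: Assignment gives x = old_x + 272, so old_x = x - 272
Step 3: Substitute into P: x - 272 > 11
Step 4: Simplify: x > 11+272 = 283

283


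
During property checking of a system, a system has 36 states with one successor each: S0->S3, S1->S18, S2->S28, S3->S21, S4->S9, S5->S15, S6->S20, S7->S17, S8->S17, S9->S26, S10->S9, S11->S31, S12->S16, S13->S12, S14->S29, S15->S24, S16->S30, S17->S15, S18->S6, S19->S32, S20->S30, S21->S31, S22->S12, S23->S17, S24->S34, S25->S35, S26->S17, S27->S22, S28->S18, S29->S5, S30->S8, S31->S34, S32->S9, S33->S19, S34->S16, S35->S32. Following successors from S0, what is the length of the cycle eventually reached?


Trace from S0 until a state repeats:
  S0 -> S3 -> S21 -> S31 -> S34 -> S16 -> S30 -> S8 -> S17 -> S15 -> S24 -> S34
S34 first seen at step 4, revisited at step 11.
Cycle length = 11 - 4 = 7

7


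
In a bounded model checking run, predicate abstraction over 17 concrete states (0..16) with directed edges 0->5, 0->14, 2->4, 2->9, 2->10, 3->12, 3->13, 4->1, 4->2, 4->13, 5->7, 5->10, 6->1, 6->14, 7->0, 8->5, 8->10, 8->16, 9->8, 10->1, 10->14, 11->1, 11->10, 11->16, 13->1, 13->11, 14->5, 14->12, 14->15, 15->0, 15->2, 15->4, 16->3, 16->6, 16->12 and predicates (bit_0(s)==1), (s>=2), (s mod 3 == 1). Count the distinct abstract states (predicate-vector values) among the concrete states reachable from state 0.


BFS from 0:
Concrete reachable: {0, 1, 2, 3, 4, 5, 6, 7, 8, 9, 10, 11, 12, 13, 14, 15, 16}
Abstract via predicates (bit_0(s)==1), (s>=2), (s mod 3 == 1):
  (0,0,0) <- {0}
  (0,1,0) <- {2, 6, 8, 12, 14}
  (0,1,1) <- {4, 10, 16}
  (1,0,1) <- {1}
  (1,1,0) <- {3, 5, 9, 11, 15}
  (1,1,1) <- {7, 13}
Distinct abstract states = 6

6


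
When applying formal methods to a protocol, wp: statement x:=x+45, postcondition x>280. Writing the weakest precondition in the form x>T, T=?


Formula: wp(x:=E, P) = P[E/x] (substitute E for x in postcondition)
Step 1: Postcondition: x>280
Step 2: Substitute x+45 for x: x+45>280
Step 3: Solve for x: x > 280-45 = 235

235


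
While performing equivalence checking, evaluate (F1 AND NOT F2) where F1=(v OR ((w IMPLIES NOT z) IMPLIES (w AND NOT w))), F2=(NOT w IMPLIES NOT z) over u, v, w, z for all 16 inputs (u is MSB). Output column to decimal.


F1 = (v OR ((w IMPLIES NOT z) IMPLIES (w AND NOT w)))
F2 = (NOT w IMPLIES NOT z)
Counterexample to F1=>F2 is where F1=1 and F2=0.
Evaluate each row (bits = u,v,w,z, MSB first):
  row 0 [0000]: F1=0 F2=1 -> F1&~F2 -> 0
  row 1 [0001]: F1=0 F2=0 -> F1&~F2 -> 0
  row 2 [0010]: F1=0 F2=1 -> F1&~F2 -> 0
  row 3 [0011]: F1=1 F2=1 -> F1&~F2 -> 0
  row 4 [0100]: F1=1 F2=1 -> F1&~F2 -> 0
  row 5 [0101]: F1=1 F2=0 -> F1&~F2 -> 1
  row 6 [0110]: F1=1 F2=1 -> F1&~F2 -> 0
  row 7 [0111]: F1=1 F2=1 -> F1&~F2 -> 0
  row 8 [1000]: F1=0 F2=1 -> F1&~F2 -> 0
  row 9 [1001]: F1=0 F2=0 -> F1&~F2 -> 0
  row 10 [1010]: F1=0 F2=1 -> F1&~F2 -> 0
  row 11 [1011]: F1=1 F2=1 -> F1&~F2 -> 0
  row 12 [1100]: F1=1 F2=1 -> F1&~F2 -> 0
  row 13 [1101]: F1=1 F2=0 -> F1&~F2 -> 1
  row 14 [1110]: F1=1 F2=1 -> F1&~F2 -> 0
  row 15 [1111]: F1=1 F2=1 -> F1&~F2 -> 0
Full result column, 4 rows per line (u,v fixed per line; w,z runs 00..11 left to right):
  rows 0-3 [u,v=00]: 0000  = hex 0
  rows 4-7 [u,v=01]: 0100  = hex 4
  rows 8-11 [u,v=10]: 0000  = hex 0
  rows 12-15 [u,v=11]: 0100  = hex 4
Counterexample vector (row 0 .. row 15) = 0000010000000100
Output column grouped in 4s = 0000 0100 0000 0100 = 0x0404
Convert to decimal digit by digit (value = value*16 + digit):
  0 -> 0
  0*16 + 4 = 4
  4*16 + 0 = 64
  64*16 + 4 = 1028
Decimal = 1028

1028


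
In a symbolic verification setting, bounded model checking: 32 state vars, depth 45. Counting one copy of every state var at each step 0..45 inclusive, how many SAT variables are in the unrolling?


BMC unrolls to depth k, creating one copy of each state var for steps 0..k.
Step count = 45 + 1 = 46 (steps 0 through 45)
Vars per step = 32
Total = 32 * 46 = 1472

1472


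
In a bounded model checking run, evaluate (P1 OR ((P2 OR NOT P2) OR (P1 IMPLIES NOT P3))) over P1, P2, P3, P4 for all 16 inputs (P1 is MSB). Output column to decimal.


Formula: (P1 OR ((P2 OR NOT P2) OR (P1 IMPLIES NOT P3))) over P1, P2, P3, P4 (16 rows)
Evaluate each row (bits = P1,P2,P3,P4, MSB first):
  row 0 [0000]: (0 OR ((0 OR NOT 0) OR (0 IMPLIES NOT 0))) -> 1
  row 1 [0001]: (0 OR ((0 OR NOT 0) OR (0 IMPLIES NOT 0))) -> 1
  row 2 [0010]: (0 OR ((0 OR NOT 0) OR (0 IMPLIES NOT 1))) -> 1
  row 3 [0011]: (0 OR ((0 OR NOT 0) OR (0 IMPLIES NOT 1))) -> 1
  row 4 [0100]: (0 OR ((1 OR NOT 1) OR (0 IMPLIES NOT 0))) -> 1
  row 5 [0101]: (0 OR ((1 OR NOT 1) OR (0 IMPLIES NOT 0))) -> 1
  row 6 [0110]: (0 OR ((1 OR NOT 1) OR (0 IMPLIES NOT 1))) -> 1
  row 7 [0111]: (0 OR ((1 OR NOT 1) OR (0 IMPLIES NOT 1))) -> 1
  row 8 [1000]: (1 OR ((0 OR NOT 0) OR (1 IMPLIES NOT 0))) -> 1
  row 9 [1001]: (1 OR ((0 OR NOT 0) OR (1 IMPLIES NOT 0))) -> 1
  row 10 [1010]: (1 OR ((0 OR NOT 0) OR (1 IMPLIES NOT 1))) -> 1
  row 11 [1011]: (1 OR ((0 OR NOT 0) OR (1 IMPLIES NOT 1))) -> 1
  row 12 [1100]: (1 OR ((1 OR NOT 1) OR (1 IMPLIES NOT 0))) -> 1
  row 13 [1101]: (1 OR ((1 OR NOT 1) OR (1 IMPLIES NOT 0))) -> 1
  row 14 [1110]: (1 OR ((1 OR NOT 1) OR (1 IMPLIES NOT 1))) -> 1
  row 15 [1111]: (1 OR ((1 OR NOT 1) OR (1 IMPLIES NOT 1))) -> 1
Full result column, 4 rows per line (P1,P2 fixed per line; P3,P4 runs 00..11 left to right):
  rows 0-3 [P1,P2=00]: 1111  = hex F
  rows 4-7 [P1,P2=01]: 1111  = hex F
  rows 8-11 [P1,P2=10]: 1111  = hex F
  rows 12-15 [P1,P2=11]: 1111  = hex F
Output column (row 0 .. row 15) = 1111111111111111
Output column grouped in 4s = 1111 1111 1111 1111 = 0xFFFF
Convert to decimal digit by digit (value = value*16 + digit):
  F -> 15
  15*16 + 15 (F) = 255
  255*16 + 15 (F) = 4095
  4095*16 + 15 (F) = 65535
Decimal = 65535

65535


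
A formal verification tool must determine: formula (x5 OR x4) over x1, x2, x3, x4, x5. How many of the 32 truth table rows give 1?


Formula: (x5 OR x4) over 5 vars (32 rows)
Evaluate each row (x1, x2, x3, x4, x5 as bits, MSB first):
  row 0 [00000]: (0 OR 0) -> 0
  row 1 [00001]: (1 OR 0) -> 1
  row 2 [00010]: (0 OR 1) -> 1
  row 3 [00011]: (1 OR 1) -> 1
  row 4 [00100]: (0 OR 0) -> 0
  row 5 [00101]: (1 OR 0) -> 1
  row 6 [00110]: (0 OR 1) -> 1
  row 7 [00111]: (1 OR 1) -> 1
  row 8 [01000]: (0 OR 0) -> 0
  row 9 [01001]: (1 OR 0) -> 1
  row 10 [01010]: (0 OR 1) -> 1
  row 11 [01011]: (1 OR 1) -> 1
  row 12 [01100]: (0 OR 0) -> 0
  row 13 [01101]: (1 OR 0) -> 1
  row 14 [01110]: (0 OR 1) -> 1
  row 15 [01111]: (1 OR 1) -> 1
  row 16 [10000]: (0 OR 0) -> 0
  row 17 [10001]: (1 OR 0) -> 1
  row 18 [10010]: (0 OR 1) -> 1
  row 19 [10011]: (1 OR 1) -> 1
  row 20 [10100]: (0 OR 0) -> 0
  row 21 [10101]: (1 OR 0) -> 1
  row 22 [10110]: (0 OR 1) -> 1
  row 23 [10111]: (1 OR 1) -> 1
  row 24 [11000]: (0 OR 0) -> 0
  row 25 [11001]: (1 OR 0) -> 1
  row 26 [11010]: (0 OR 1) -> 1
  row 27 [11011]: (1 OR 1) -> 1
  row 28 [11100]: (0 OR 0) -> 0
  row 29 [11101]: (1 OR 0) -> 1
  row 30 [11110]: (0 OR 1) -> 1
  row 31 [11111]: (1 OR 1) -> 1
Full result column, 8 rows per line (x1,x2 fixed per line; x3,x4,x5 runs 000..111 left to right):
  rows 0-7 [x1,x2=00]: 01110111  (ones: 6)
  rows 8-15 [x1,x2=01]: 01110111  (ones: 6)
  rows 16-23 [x1,x2=10]: 01110111  (ones: 6)
  rows 24-31 [x1,x2=11]: 01110111  (ones: 6)
Count of 1-rows = 6+6+6+6 = 24

24


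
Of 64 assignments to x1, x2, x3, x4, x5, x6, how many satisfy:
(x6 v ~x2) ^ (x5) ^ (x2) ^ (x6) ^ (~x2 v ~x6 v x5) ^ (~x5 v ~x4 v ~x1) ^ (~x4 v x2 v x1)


CNF with 7 clauses over 6 vars (64 assignments).
An assignment satisfies CNF iff every clause has >=1 true literal.
Check each row (bits = x1,x2,x3,x4,x5,x6; clause T/F shown):
  row 0 [000000]: clauses=TFFFTTT -> 0
  row 1 [000001]: clauses=TFFTTTT -> 0
  row 2 [000010]: clauses=TTFFTTT -> 0
  row 3 [000011]: clauses=TTFTTTT -> 0
  row 4 [000100]: clauses=TFFFTTF -> 0
  (every remaining row is evaluated the same way; all 64 results are listed next)
Full result column, 8 rows per line (x1,x2,x3 fixed per line; x4,x5,x6 runs 000..111 left to right):
  rows 0-7 [x1,x2,x3=000]: 00000000  (ones: 0)
  rows 8-15 [x1,x2,x3=001]: 00000000  (ones: 0)
  rows 16-23 [x1,x2,x3=010]: 00010001  (ones: 2)
  rows 24-31 [x1,x2,x3=011]: 00010001  (ones: 2)
  rows 32-39 [x1,x2,x3=100]: 00000000  (ones: 0)
  rows 40-47 [x1,x2,x3=101]: 00000000  (ones: 0)
  rows 48-55 [x1,x2,x3=110]: 00010000  (ones: 1)
  rows 56-63 [x1,x2,x3=111]: 00010000  (ones: 1)
Satisfying assignments = 0+0+2+2+0+0+1+1 = 6

6


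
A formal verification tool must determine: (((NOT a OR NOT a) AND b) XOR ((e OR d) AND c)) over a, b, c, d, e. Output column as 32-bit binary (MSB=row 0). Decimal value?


Formula: (((NOT a OR NOT a) AND b) XOR ((e OR d) AND c)) over a, b, c, d, e (32 rows)
Evaluate each row (bits = a,b,c,d,e, MSB first):
  row 0 [00000]: (((NOT 0 OR NOT 0) AND 0) XOR ((0 OR 0) AND 0)) -> 0
  row 1 [00001]: (((NOT 0 OR NOT 0) AND 0) XOR ((1 OR 0) AND 0)) -> 0
  row 2 [00010]: (((NOT 0 OR NOT 0) AND 0) XOR ((0 OR 1) AND 0)) -> 0
  row 3 [00011]: (((NOT 0 OR NOT 0) AND 0) XOR ((1 OR 1) AND 0)) -> 0
  row 4 [00100]: (((NOT 0 OR NOT 0) AND 0) XOR ((0 OR 0) AND 1)) -> 0
  row 5 [00101]: (((NOT 0 OR NOT 0) AND 0) XOR ((1 OR 0) AND 1)) -> 1
  row 6 [00110]: (((NOT 0 OR NOT 0) AND 0) XOR ((0 OR 1) AND 1)) -> 1
  row 7 [00111]: (((NOT 0 OR NOT 0) AND 0) XOR ((1 OR 1) AND 1)) -> 1
  row 8 [01000]: (((NOT 0 OR NOT 0) AND 1) XOR ((0 OR 0) AND 0)) -> 1
  row 9 [01001]: (((NOT 0 OR NOT 0) AND 1) XOR ((1 OR 0) AND 0)) -> 1
  row 10 [01010]: (((NOT 0 OR NOT 0) AND 1) XOR ((0 OR 1) AND 0)) -> 1
  row 11 [01011]: (((NOT 0 OR NOT 0) AND 1) XOR ((1 OR 1) AND 0)) -> 1
  row 12 [01100]: (((NOT 0 OR NOT 0) AND 1) XOR ((0 OR 0) AND 1)) -> 1
  row 13 [01101]: (((NOT 0 OR NOT 0) AND 1) XOR ((1 OR 0) AND 1)) -> 0
  row 14 [01110]: (((NOT 0 OR NOT 0) AND 1) XOR ((0 OR 1) AND 1)) -> 0
  row 15 [01111]: (((NOT 0 OR NOT 0) AND 1) XOR ((1 OR 1) AND 1)) -> 0
  row 16 [10000]: (((NOT 1 OR NOT 1) AND 0) XOR ((0 OR 0) AND 0)) -> 0
  row 17 [10001]: (((NOT 1 OR NOT 1) AND 0) XOR ((1 OR 0) AND 0)) -> 0
  row 18 [10010]: (((NOT 1 OR NOT 1) AND 0) XOR ((0 OR 1) AND 0)) -> 0
  row 19 [10011]: (((NOT 1 OR NOT 1) AND 0) XOR ((1 OR 1) AND 0)) -> 0
  row 20 [10100]: (((NOT 1 OR NOT 1) AND 0) XOR ((0 OR 0) AND 1)) -> 0
  row 21 [10101]: (((NOT 1 OR NOT 1) AND 0) XOR ((1 OR 0) AND 1)) -> 1
  row 22 [10110]: (((NOT 1 OR NOT 1) AND 0) XOR ((0 OR 1) AND 1)) -> 1
  row 23 [10111]: (((NOT 1 OR NOT 1) AND 0) XOR ((1 OR 1) AND 1)) -> 1
  row 24 [11000]: (((NOT 1 OR NOT 1) AND 1) XOR ((0 OR 0) AND 0)) -> 0
  row 25 [11001]: (((NOT 1 OR NOT 1) AND 1) XOR ((1 OR 0) AND 0)) -> 0
  row 26 [11010]: (((NOT 1 OR NOT 1) AND 1) XOR ((0 OR 1) AND 0)) -> 0
  row 27 [11011]: (((NOT 1 OR NOT 1) AND 1) XOR ((1 OR 1) AND 0)) -> 0
  row 28 [11100]: (((NOT 1 OR NOT 1) AND 1) XOR ((0 OR 0) AND 1)) -> 0
  row 29 [11101]: (((NOT 1 OR NOT 1) AND 1) XOR ((1 OR 0) AND 1)) -> 1
  row 30 [11110]: (((NOT 1 OR NOT 1) AND 1) XOR ((0 OR 1) AND 1)) -> 1
  row 31 [11111]: (((NOT 1 OR NOT 1) AND 1) XOR ((1 OR 1) AND 1)) -> 1
Full result column, 4 rows per line (a,b,c fixed per line; d,e runs 00..11 left to right):
  rows 0-3 [a,b,c=000]: 0000  = hex 0
  rows 4-7 [a,b,c=001]: 0111  = hex 7
  rows 8-11 [a,b,c=010]: 1111  = hex F
  rows 12-15 [a,b,c=011]: 1000  = hex 8
  rows 16-19 [a,b,c=100]: 0000  = hex 0
  rows 20-23 [a,b,c=101]: 0111  = hex 7
  rows 24-27 [a,b,c=110]: 0000  = hex 0
  rows 28-31 [a,b,c=111]: 0111  = hex 7
Output column (row 0 .. row 31) = 00000111111110000000011100000111
Output column grouped in 4s = 0000 0111 1111 1000 0000 0111 0000 0111 = 0x07F80707
Convert to decimal digit by digit (value = value*16 + digit):
  0 -> 0
  0*16 + 7 = 7
  7*16 + 15 (F) = 127
  127*16 + 8 = 2040
  2040*16 + 0 = 32640
  32640*16 + 7 = 522247
  522247*16 + 0 = 8355952
  8355952*16 + 7 = 133695239
Decimal = 133695239

133695239


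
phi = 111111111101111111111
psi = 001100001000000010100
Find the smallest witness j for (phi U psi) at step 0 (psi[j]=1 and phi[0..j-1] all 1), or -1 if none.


(phi U psi) at 0: need smallest j with psi[j]=1 and phi[i]=1 for all i in [0,j).
Scan from step 0:
  step 0: phi=1, psi=0 -> continue
  step 1: phi=1, psi=0 -> continue
  step 2: psi=1 and phi held for [0,2) -> witness found
Witness step = 2

2


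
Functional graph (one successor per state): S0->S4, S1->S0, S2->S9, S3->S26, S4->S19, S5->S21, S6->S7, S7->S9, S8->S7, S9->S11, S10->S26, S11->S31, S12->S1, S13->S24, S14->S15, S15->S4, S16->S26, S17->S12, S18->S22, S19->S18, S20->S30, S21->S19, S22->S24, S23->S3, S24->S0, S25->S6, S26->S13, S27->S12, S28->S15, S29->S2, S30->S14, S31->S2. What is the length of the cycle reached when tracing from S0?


Trace from S0 until a state repeats:
  S0 -> S4 -> S19 -> S18 -> S22 -> S24 -> S0
S0 first seen at step 0, revisited at step 6.
Cycle length = 6 - 0 = 6

6


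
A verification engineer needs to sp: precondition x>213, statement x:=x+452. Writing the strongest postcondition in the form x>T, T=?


Formula: sp(P, x:=E) = exists old_x. (x = E[old_x/x]) AND P[old_x/x] (old_x is the value of x before the assignment; eliminate old_x by solving x = E[old_x/x] for old_x)
Step 1: Precondition P: x>213, i.e. old_x > 213
Step 2: Assignment gives x = old_x + 452, so old_x = x - 452
Step 3: Substitute into P: x - 452 > 213
Step 4: Simplify: x > 213+452 = 665

665


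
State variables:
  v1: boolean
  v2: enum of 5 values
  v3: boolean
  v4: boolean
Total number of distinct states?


State space = product of domain sizes of all variables.
Domain sizes:
  v1 (boolean): 2
  v2 (enum of 5 values): 5
  v3 (boolean): 2
  v4 (boolean): 2
Product = 2 * 5 * 2 * 2 = 40

40


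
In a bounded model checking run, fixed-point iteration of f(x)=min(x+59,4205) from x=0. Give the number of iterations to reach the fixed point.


Step 1: x=0, cap=4205, increment=59
Step 2: x grows by 59 each step until capped at 4205; fixed point is x=4205
Step 3: iterations = ceil(4205/59) = 72

72


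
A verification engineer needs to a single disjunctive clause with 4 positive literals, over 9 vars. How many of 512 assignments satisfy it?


Step 1: Total=2^9=512
Step 2: Unsat when all 4 false: 2^5=32
Step 3: Sat=512-32=480

480


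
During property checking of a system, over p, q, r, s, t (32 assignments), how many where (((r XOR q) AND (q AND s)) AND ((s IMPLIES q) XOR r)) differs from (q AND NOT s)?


F1 = (((r XOR q) AND (q AND s)) AND ((s IMPLIES q) XOR r))
F2 = (q AND NOT s)
Evaluate both on each of 32 rows (bits = p,q,r,s,t):
  row 0 [00000]: F1=0 F2=0 -> 0
  row 1 [00001]: F1=0 F2=0 -> 0
  row 2 [00010]: F1=0 F2=0 -> 0
  row 3 [00011]: F1=0 F2=0 -> 0
  row 4 [00100]: F1=0 F2=0 -> 0
  row 5 [00101]: F1=0 F2=0 -> 0
  row 6 [00110]: F1=0 F2=0 -> 0
  row 7 [00111]: F1=0 F2=0 -> 0
  row 8 [01000]: F1=0 F2=1 (differ) -> 1
  row 9 [01001]: F1=0 F2=1 (differ) -> 1
  row 10 [01010]: F1=1 F2=0 (differ) -> 1
  row 11 [01011]: F1=1 F2=0 (differ) -> 1
  row 12 [01100]: F1=0 F2=1 (differ) -> 1
  row 13 [01101]: F1=0 F2=1 (differ) -> 1
  row 14 [01110]: F1=0 F2=0 -> 0
  row 15 [01111]: F1=0 F2=0 -> 0
  row 16 [10000]: F1=0 F2=0 -> 0
  row 17 [10001]: F1=0 F2=0 -> 0
  row 18 [10010]: F1=0 F2=0 -> 0
  row 19 [10011]: F1=0 F2=0 -> 0
  row 20 [10100]: F1=0 F2=0 -> 0
  row 21 [10101]: F1=0 F2=0 -> 0
  row 22 [10110]: F1=0 F2=0 -> 0
  row 23 [10111]: F1=0 F2=0 -> 0
  row 24 [11000]: F1=0 F2=1 (differ) -> 1
  row 25 [11001]: F1=0 F2=1 (differ) -> 1
  row 26 [11010]: F1=1 F2=0 (differ) -> 1
  row 27 [11011]: F1=1 F2=0 (differ) -> 1
  row 28 [11100]: F1=0 F2=1 (differ) -> 1
  row 29 [11101]: F1=0 F2=1 (differ) -> 1
  row 30 [11110]: F1=0 F2=0 -> 0
  row 31 [11111]: F1=0 F2=0 -> 0
Full result column, 8 rows per line (p,q fixed per line; r,s,t runs 000..111 left to right):
  rows 0-7 [p,q=00]: 00000000  (ones: 0)
  rows 8-15 [p,q=01]: 11111100  (ones: 6)
  rows 16-23 [p,q=10]: 00000000  (ones: 0)
  rows 24-31 [p,q=11]: 11111100  (ones: 6)
Disagreements = 0+6+0+6 = 12

12


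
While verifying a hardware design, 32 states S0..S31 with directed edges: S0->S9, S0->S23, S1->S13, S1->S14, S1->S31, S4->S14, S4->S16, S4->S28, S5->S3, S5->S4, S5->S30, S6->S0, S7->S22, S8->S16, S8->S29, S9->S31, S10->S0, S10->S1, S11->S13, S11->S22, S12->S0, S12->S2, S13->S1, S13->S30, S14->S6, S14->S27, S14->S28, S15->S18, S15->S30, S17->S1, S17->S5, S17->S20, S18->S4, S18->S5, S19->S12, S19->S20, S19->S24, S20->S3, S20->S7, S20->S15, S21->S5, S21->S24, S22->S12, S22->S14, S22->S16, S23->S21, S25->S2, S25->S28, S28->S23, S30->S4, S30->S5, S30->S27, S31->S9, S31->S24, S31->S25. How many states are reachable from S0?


BFS from S0:
  layer 0: {S0}
  layer 1: {S9, S23}
  layer 2: {S21, S31}
  layer 3: {S5, S24, S25}
  layer 4: {S2, S3, S4, S28, S30}
  layer 5: {S14, S16, S27}
  layer 6: {S6}
Reachable set: {S0, S2, S3, S4, S5, S6, S9, S14, S16, S21, S23, S24, S25, S27, S28, S30, S31}
Count = 17

17


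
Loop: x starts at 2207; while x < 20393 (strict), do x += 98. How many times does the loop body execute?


Step 1: x goes from 2207 toward 20393 by 98; the body runs while x<20393, so iterations = ceil((bound-start)/step)
Step 2: Distance=18186
Step 3: ceil(18186/98)=186

186


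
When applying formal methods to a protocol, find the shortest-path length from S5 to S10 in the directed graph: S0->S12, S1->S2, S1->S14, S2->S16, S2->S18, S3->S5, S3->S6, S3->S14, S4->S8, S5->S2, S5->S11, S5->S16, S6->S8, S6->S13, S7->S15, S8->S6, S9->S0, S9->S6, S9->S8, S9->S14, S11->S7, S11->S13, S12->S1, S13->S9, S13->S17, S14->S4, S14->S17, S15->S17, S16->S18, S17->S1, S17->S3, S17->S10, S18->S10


BFS layer-by-layer from S5:
  dist 0: {S5}
  dist 1: {S2, S11, S16}
  dist 2: {S7, S13, S18}
  dist 3: {S9, S10, S15, S17}
  -> S10 reached at distance 3
Shortest path length = 3

3


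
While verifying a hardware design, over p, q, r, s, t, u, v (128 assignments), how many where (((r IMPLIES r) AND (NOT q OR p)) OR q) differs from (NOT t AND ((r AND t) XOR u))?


F1 = (((r IMPLIES r) AND (NOT q OR p)) OR q)
F2 = (NOT t AND ((r AND t) XOR u))
Evaluate both on each of 128 rows (bits = p,q,r,s,t,u,v):
  row 0 [0000000]: F1=1 F2=0 (differ) -> 1
  row 1 [0000001]: F1=1 F2=0 (differ) -> 1
  row 2 [0000010]: F1=1 F2=1 -> 0
  row 3 [0000011]: F1=1 F2=1 -> 0
  row 4 [0000100]: F1=1 F2=0 (differ) -> 1
  (every remaining row is evaluated the same way; all 128 results are listed next)
Full result column, 8 rows per line (p,q,r,s fixed per line; t,u,v runs 000..111 left to right):
  rows 0-7 [p,q,r,s=0000]: 11001111  (ones: 6)
  rows 8-15 [p,q,r,s=0001]: 11001111  (ones: 6)
  rows 16-23 [p,q,r,s=0010]: 11001111  (ones: 6)
  rows 24-31 [p,q,r,s=0011]: 11001111  (ones: 6)
  rows 32-39 [p,q,r,s=0100]: 11001111  (ones: 6)
  rows 40-47 [p,q,r,s=0101]: 11001111  (ones: 6)
  rows 48-55 [p,q,r,s=0110]: 11001111  (ones: 6)
  rows 56-63 [p,q,r,s=0111]: 11001111  (ones: 6)
  rows 64-71 [p,q,r,s=1000]: 11001111  (ones: 6)
  rows 72-79 [p,q,r,s=1001]: 11001111  (ones: 6)
  rows 80-87 [p,q,r,s=1010]: 11001111  (ones: 6)
  rows 88-95 [p,q,r,s=1011]: 11001111  (ones: 6)
  rows 96-103 [p,q,r,s=1100]: 11001111  (ones: 6)
  rows 104-111 [p,q,r,s=1101]: 11001111  (ones: 6)
  rows 112-119 [p,q,r,s=1110]: 11001111  (ones: 6)
  rows 120-127 [p,q,r,s=1111]: 11001111  (ones: 6)
Disagreements = 6+6+6+6+6+6+6+6+6+6+6+6+6+6+6+6 = 96

96


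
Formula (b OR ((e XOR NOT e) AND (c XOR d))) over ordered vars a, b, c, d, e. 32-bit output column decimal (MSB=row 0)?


Formula: (b OR ((e XOR NOT e) AND (c XOR d))) over a, b, c, d, e (32 rows)
Evaluate each row (bits = a,b,c,d,e, MSB first):
  row 0 [00000]: (0 OR ((0 XOR NOT 0) AND (0 XOR 0))) -> 0
  row 1 [00001]: (0 OR ((1 XOR NOT 1) AND (0 XOR 0))) -> 0
  row 2 [00010]: (0 OR ((0 XOR NOT 0) AND (0 XOR 1))) -> 1
  row 3 [00011]: (0 OR ((1 XOR NOT 1) AND (0 XOR 1))) -> 1
  row 4 [00100]: (0 OR ((0 XOR NOT 0) AND (1 XOR 0))) -> 1
  row 5 [00101]: (0 OR ((1 XOR NOT 1) AND (1 XOR 0))) -> 1
  row 6 [00110]: (0 OR ((0 XOR NOT 0) AND (1 XOR 1))) -> 0
  row 7 [00111]: (0 OR ((1 XOR NOT 1) AND (1 XOR 1))) -> 0
  row 8 [01000]: (1 OR ((0 XOR NOT 0) AND (0 XOR 0))) -> 1
  row 9 [01001]: (1 OR ((1 XOR NOT 1) AND (0 XOR 0))) -> 1
  row 10 [01010]: (1 OR ((0 XOR NOT 0) AND (0 XOR 1))) -> 1
  row 11 [01011]: (1 OR ((1 XOR NOT 1) AND (0 XOR 1))) -> 1
  row 12 [01100]: (1 OR ((0 XOR NOT 0) AND (1 XOR 0))) -> 1
  row 13 [01101]: (1 OR ((1 XOR NOT 1) AND (1 XOR 0))) -> 1
  row 14 [01110]: (1 OR ((0 XOR NOT 0) AND (1 XOR 1))) -> 1
  row 15 [01111]: (1 OR ((1 XOR NOT 1) AND (1 XOR 1))) -> 1
  row 16 [10000]: (0 OR ((0 XOR NOT 0) AND (0 XOR 0))) -> 0
  row 17 [10001]: (0 OR ((1 XOR NOT 1) AND (0 XOR 0))) -> 0
  row 18 [10010]: (0 OR ((0 XOR NOT 0) AND (0 XOR 1))) -> 1
  row 19 [10011]: (0 OR ((1 XOR NOT 1) AND (0 XOR 1))) -> 1
  row 20 [10100]: (0 OR ((0 XOR NOT 0) AND (1 XOR 0))) -> 1
  row 21 [10101]: (0 OR ((1 XOR NOT 1) AND (1 XOR 0))) -> 1
  row 22 [10110]: (0 OR ((0 XOR NOT 0) AND (1 XOR 1))) -> 0
  row 23 [10111]: (0 OR ((1 XOR NOT 1) AND (1 XOR 1))) -> 0
  row 24 [11000]: (1 OR ((0 XOR NOT 0) AND (0 XOR 0))) -> 1
  row 25 [11001]: (1 OR ((1 XOR NOT 1) AND (0 XOR 0))) -> 1
  row 26 [11010]: (1 OR ((0 XOR NOT 0) AND (0 XOR 1))) -> 1
  row 27 [11011]: (1 OR ((1 XOR NOT 1) AND (0 XOR 1))) -> 1
  row 28 [11100]: (1 OR ((0 XOR NOT 0) AND (1 XOR 0))) -> 1
  row 29 [11101]: (1 OR ((1 XOR NOT 1) AND (1 XOR 0))) -> 1
  row 30 [11110]: (1 OR ((0 XOR NOT 0) AND (1 XOR 1))) -> 1
  row 31 [11111]: (1 OR ((1 XOR NOT 1) AND (1 XOR 1))) -> 1
Full result column, 4 rows per line (a,b,c fixed per line; d,e runs 00..11 left to right):
  rows 0-3 [a,b,c=000]: 0011  = hex 3
  rows 4-7 [a,b,c=001]: 1100  = hex C
  rows 8-11 [a,b,c=010]: 1111  = hex F
  rows 12-15 [a,b,c=011]: 1111  = hex F
  rows 16-19 [a,b,c=100]: 0011  = hex 3
  rows 20-23 [a,b,c=101]: 1100  = hex C
  rows 24-27 [a,b,c=110]: 1111  = hex F
  rows 28-31 [a,b,c=111]: 1111  = hex F
Output column (row 0 .. row 31) = 00111100111111110011110011111111
Output column grouped in 4s = 0011 1100 1111 1111 0011 1100 1111 1111 = 0x3CFF3CFF
Convert to decimal digit by digit (value = value*16 + digit):
  3 -> 3
  3*16 + 12 (C) = 60
  60*16 + 15 (F) = 975
  975*16 + 15 (F) = 15615
  15615*16 + 3 = 249843
  249843*16 + 12 (C) = 3997500
  3997500*16 + 15 (F) = 63960015
  63960015*16 + 15 (F) = 1023360255
Decimal = 1023360255

1023360255


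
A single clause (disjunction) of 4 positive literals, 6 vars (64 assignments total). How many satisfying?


Step 1: Total=2^6=64
Step 2: Unsat when all 4 false: 2^2=4
Step 3: Sat=64-4=60

60


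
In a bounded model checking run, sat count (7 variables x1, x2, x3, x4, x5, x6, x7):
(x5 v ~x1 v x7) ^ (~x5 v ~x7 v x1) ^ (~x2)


CNF with 3 clauses over 7 vars (128 assignments).
An assignment satisfies CNF iff every clause has >=1 true literal.
Check each row (bits = x1,x2,x3,x4,x5,x6,x7; clause T/F shown):
  row 0 [0000000]: clauses=TTT -> 1
  row 1 [0000001]: clauses=TTT -> 1
  row 2 [0000010]: clauses=TTT -> 1
  row 3 [0000011]: clauses=TTT -> 1
  row 4 [0000100]: clauses=TTT -> 1
  (every remaining row is evaluated the same way; all 128 results are listed next)
Full result column, 8 rows per line (x1,x2,x3,x4 fixed per line; x5,x6,x7 runs 000..111 left to right):
  rows 0-7 [x1,x2,x3,x4=0000]: 11111010  (ones: 6)
  rows 8-15 [x1,x2,x3,x4=0001]: 11111010  (ones: 6)
  rows 16-23 [x1,x2,x3,x4=0010]: 11111010  (ones: 6)
  rows 24-31 [x1,x2,x3,x4=0011]: 11111010  (ones: 6)
  rows 32-39 [x1,x2,x3,x4=0100]: 00000000  (ones: 0)
  rows 40-47 [x1,x2,x3,x4=0101]: 00000000  (ones: 0)
  rows 48-55 [x1,x2,x3,x4=0110]: 00000000  (ones: 0)
  rows 56-63 [x1,x2,x3,x4=0111]: 00000000  (ones: 0)
  rows 64-71 [x1,x2,x3,x4=1000]: 01011111  (ones: 6)
  rows 72-79 [x1,x2,x3,x4=1001]: 01011111  (ones: 6)
  rows 80-87 [x1,x2,x3,x4=1010]: 01011111  (ones: 6)
  rows 88-95 [x1,x2,x3,x4=1011]: 01011111  (ones: 6)
  rows 96-103 [x1,x2,x3,x4=1100]: 00000000  (ones: 0)
  rows 104-111 [x1,x2,x3,x4=1101]: 00000000  (ones: 0)
  rows 112-119 [x1,x2,x3,x4=1110]: 00000000  (ones: 0)
  rows 120-127 [x1,x2,x3,x4=1111]: 00000000  (ones: 0)
Satisfying assignments = 6+6+6+6+0+0+0+0+6+6+6+6+0+0+0+0 = 48

48


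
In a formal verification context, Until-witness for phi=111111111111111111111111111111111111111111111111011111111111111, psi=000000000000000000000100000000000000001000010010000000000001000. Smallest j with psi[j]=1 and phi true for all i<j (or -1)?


(phi U psi) at 0: need smallest j with psi[j]=1 and phi[i]=1 for all i in [0,j).
Scan from step 0:
  step 0: phi=1, psi=0 -> continue
  step 1: phi=1, psi=0 -> continue
  step 2: phi=1, psi=0 -> continue
  step 3: phi=1, psi=0 -> continue
  step 21: psi=1 and phi held for [0,21) -> witness found
Witness step = 21

21


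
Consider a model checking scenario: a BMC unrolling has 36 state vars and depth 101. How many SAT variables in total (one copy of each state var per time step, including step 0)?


BMC unrolls to depth k, creating one copy of each state var for steps 0..k.
Step count = 101 + 1 = 102 (steps 0 through 101)
Vars per step = 36
Total = 36 * 102 = 3672

3672


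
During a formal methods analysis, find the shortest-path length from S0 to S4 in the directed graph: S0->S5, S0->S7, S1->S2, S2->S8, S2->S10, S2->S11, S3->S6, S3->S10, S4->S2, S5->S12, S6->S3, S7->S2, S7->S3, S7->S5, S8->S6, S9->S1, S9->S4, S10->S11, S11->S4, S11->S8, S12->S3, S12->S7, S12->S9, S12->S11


BFS layer-by-layer from S0:
  dist 0: {S0}
  dist 1: {S5, S7}
  dist 2: {S2, S3, S12}
  dist 3: {S6, S8, S9, S10, S11}
  dist 4: {S1, S4}
  -> S4 reached at distance 4
Shortest path length = 4

4


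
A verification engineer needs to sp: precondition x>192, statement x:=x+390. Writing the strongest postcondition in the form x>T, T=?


Formula: sp(P, x:=E) = exists old_x. (x = E[old_x/x]) AND P[old_x/x] (old_x is the value of x before the assignment; eliminate old_x by solving x = E[old_x/x] for old_x)
Step 1: Precondition P: x>192, i.e. old_x > 192
Step 2: Assignment gives x = old_x + 390, so old_x = x - 390
Step 3: Substitute into P: x - 390 > 192
Step 4: Simplify: x > 192+390 = 582

582


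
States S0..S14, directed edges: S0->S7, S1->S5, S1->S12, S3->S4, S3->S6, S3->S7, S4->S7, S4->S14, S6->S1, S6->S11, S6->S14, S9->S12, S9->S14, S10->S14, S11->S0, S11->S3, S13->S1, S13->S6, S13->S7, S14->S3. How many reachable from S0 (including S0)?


BFS from S0:
  layer 0: {S0}
  layer 1: {S7}
Reachable set: {S0, S7}
Count = 2

2


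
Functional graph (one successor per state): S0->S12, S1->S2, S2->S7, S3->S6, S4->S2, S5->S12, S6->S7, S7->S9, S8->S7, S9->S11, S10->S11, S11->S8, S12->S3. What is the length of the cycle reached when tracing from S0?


Trace from S0 until a state repeats:
  S0 -> S12 -> S3 -> S6 -> S7 -> S9 -> S11 -> S8 -> S7
S7 first seen at step 4, revisited at step 8.
Cycle length = 8 - 4 = 4

4


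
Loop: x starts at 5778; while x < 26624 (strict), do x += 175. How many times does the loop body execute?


Step 1: x goes from 5778 toward 26624 by 175; the body runs while x<26624, so iterations = ceil((bound-start)/step)
Step 2: Distance=20846
Step 3: ceil(20846/175)=120

120


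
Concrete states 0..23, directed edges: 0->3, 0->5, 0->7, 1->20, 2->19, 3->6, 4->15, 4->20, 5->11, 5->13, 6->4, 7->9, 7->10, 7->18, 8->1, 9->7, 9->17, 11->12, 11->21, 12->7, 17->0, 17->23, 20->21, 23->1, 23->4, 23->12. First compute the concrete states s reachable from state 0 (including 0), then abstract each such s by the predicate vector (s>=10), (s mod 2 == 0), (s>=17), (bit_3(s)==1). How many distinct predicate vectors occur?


BFS from 0:
Concrete reachable: {0, 1, 3, 4, 5, 6, 7, 9, 10, 11, 12, 13, 15, 17, 18, 20, 21, 23}
Abstract via predicates (s>=10), (s mod 2 == 0), (s>=17), (bit_3(s)==1):
  (0,0,0,0) <- {1, 3, 5, 7}
  (0,0,0,1) <- {9}
  (0,1,0,0) <- {0, 4, 6}
  (1,0,0,1) <- {11, 13, 15}
  (1,0,1,0) <- {17, 21, 23}
  (1,1,0,1) <- {10, 12}
  (1,1,1,0) <- {18, 20}
Distinct abstract states = 7

7


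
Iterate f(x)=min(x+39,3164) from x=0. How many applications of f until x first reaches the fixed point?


Step 1: x=0, cap=3164, increment=39
Step 2: x grows by 39 each step until capped at 3164; fixed point is x=3164
Step 3: iterations = ceil(3164/39) = 82

82


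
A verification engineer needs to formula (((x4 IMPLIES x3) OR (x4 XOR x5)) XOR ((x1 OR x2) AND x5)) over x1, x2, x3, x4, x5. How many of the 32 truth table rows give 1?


Formula: (((x4 IMPLIES x3) OR (x4 XOR x5)) XOR ((x1 OR x2) AND x5)) over 5 vars (32 rows)
Evaluate each row (x1, x2, x3, x4, x5 as bits, MSB first):
  row 0 [00000]: (((0 IMPLIES 0) OR (0 XOR 0)) XOR ((0 OR 0) AND 0)) -> 1
  row 1 [00001]: (((0 IMPLIES 0) OR (0 XOR 1)) XOR ((0 OR 0) AND 1)) -> 1
  row 2 [00010]: (((1 IMPLIES 0) OR (1 XOR 0)) XOR ((0 OR 0) AND 0)) -> 1
  row 3 [00011]: (((1 IMPLIES 0) OR (1 XOR 1)) XOR ((0 OR 0) AND 1)) -> 0
  row 4 [00100]: (((0 IMPLIES 1) OR (0 XOR 0)) XOR ((0 OR 0) AND 0)) -> 1
  row 5 [00101]: (((0 IMPLIES 1) OR (0 XOR 1)) XOR ((0 OR 0) AND 1)) -> 1
  row 6 [00110]: (((1 IMPLIES 1) OR (1 XOR 0)) XOR ((0 OR 0) AND 0)) -> 1
  row 7 [00111]: (((1 IMPLIES 1) OR (1 XOR 1)) XOR ((0 OR 0) AND 1)) -> 1
  row 8 [01000]: (((0 IMPLIES 0) OR (0 XOR 0)) XOR ((0 OR 1) AND 0)) -> 1
  row 9 [01001]: (((0 IMPLIES 0) OR (0 XOR 1)) XOR ((0 OR 1) AND 1)) -> 0
  row 10 [01010]: (((1 IMPLIES 0) OR (1 XOR 0)) XOR ((0 OR 1) AND 0)) -> 1
  row 11 [01011]: (((1 IMPLIES 0) OR (1 XOR 1)) XOR ((0 OR 1) AND 1)) -> 1
  row 12 [01100]: (((0 IMPLIES 1) OR (0 XOR 0)) XOR ((0 OR 1) AND 0)) -> 1
  row 13 [01101]: (((0 IMPLIES 1) OR (0 XOR 1)) XOR ((0 OR 1) AND 1)) -> 0
  row 14 [01110]: (((1 IMPLIES 1) OR (1 XOR 0)) XOR ((0 OR 1) AND 0)) -> 1
  row 15 [01111]: (((1 IMPLIES 1) OR (1 XOR 1)) XOR ((0 OR 1) AND 1)) -> 0
  row 16 [10000]: (((0 IMPLIES 0) OR (0 XOR 0)) XOR ((1 OR 0) AND 0)) -> 1
  row 17 [10001]: (((0 IMPLIES 0) OR (0 XOR 1)) XOR ((1 OR 0) AND 1)) -> 0
  row 18 [10010]: (((1 IMPLIES 0) OR (1 XOR 0)) XOR ((1 OR 0) AND 0)) -> 1
  row 19 [10011]: (((1 IMPLIES 0) OR (1 XOR 1)) XOR ((1 OR 0) AND 1)) -> 1
  row 20 [10100]: (((0 IMPLIES 1) OR (0 XOR 0)) XOR ((1 OR 0) AND 0)) -> 1
  row 21 [10101]: (((0 IMPLIES 1) OR (0 XOR 1)) XOR ((1 OR 0) AND 1)) -> 0
  row 22 [10110]: (((1 IMPLIES 1) OR (1 XOR 0)) XOR ((1 OR 0) AND 0)) -> 1
  row 23 [10111]: (((1 IMPLIES 1) OR (1 XOR 1)) XOR ((1 OR 0) AND 1)) -> 0
  row 24 [11000]: (((0 IMPLIES 0) OR (0 XOR 0)) XOR ((1 OR 1) AND 0)) -> 1
  row 25 [11001]: (((0 IMPLIES 0) OR (0 XOR 1)) XOR ((1 OR 1) AND 1)) -> 0
  row 26 [11010]: (((1 IMPLIES 0) OR (1 XOR 0)) XOR ((1 OR 1) AND 0)) -> 1
  row 27 [11011]: (((1 IMPLIES 0) OR (1 XOR 1)) XOR ((1 OR 1) AND 1)) -> 1
  row 28 [11100]: (((0 IMPLIES 1) OR (0 XOR 0)) XOR ((1 OR 1) AND 0)) -> 1
  row 29 [11101]: (((0 IMPLIES 1) OR (0 XOR 1)) XOR ((1 OR 1) AND 1)) -> 0
  row 30 [11110]: (((1 IMPLIES 1) OR (1 XOR 0)) XOR ((1 OR 1) AND 0)) -> 1
  row 31 [11111]: (((1 IMPLIES 1) OR (1 XOR 1)) XOR ((1 OR 1) AND 1)) -> 0
Full result column, 8 rows per line (x1,x2 fixed per line; x3,x4,x5 runs 000..111 left to right):
  rows 0-7 [x1,x2=00]: 11101111  (ones: 7)
  rows 8-15 [x1,x2=01]: 10111010  (ones: 5)
  rows 16-23 [x1,x2=10]: 10111010  (ones: 5)
  rows 24-31 [x1,x2=11]: 10111010  (ones: 5)
Count of 1-rows = 7+5+5+5 = 22

22
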